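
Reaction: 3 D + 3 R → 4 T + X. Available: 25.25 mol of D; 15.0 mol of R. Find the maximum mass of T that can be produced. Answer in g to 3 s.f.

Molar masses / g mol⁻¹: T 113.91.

2280 g

n(D) = 25.25 mol
n(R) = 15.00 mol
n/ν for D = 25.25/3 = 8.417
n/ν for R = 15.00/3 = 5.000
Smallest n/ν is R → limiting reagent.
n(T) = (4/3) × 15.00 = 20.00 mol
mass = 20.00 × 113.91 = 2278 g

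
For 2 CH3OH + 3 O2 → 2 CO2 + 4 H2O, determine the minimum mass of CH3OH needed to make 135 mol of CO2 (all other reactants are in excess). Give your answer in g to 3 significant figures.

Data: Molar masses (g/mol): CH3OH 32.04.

n(CO2) = 135.0 mol
n(CH3OH) = (2/2) × 135.0 = 135.0 mol
mass = 135.0 × 32.04 = 4325 g

4330 g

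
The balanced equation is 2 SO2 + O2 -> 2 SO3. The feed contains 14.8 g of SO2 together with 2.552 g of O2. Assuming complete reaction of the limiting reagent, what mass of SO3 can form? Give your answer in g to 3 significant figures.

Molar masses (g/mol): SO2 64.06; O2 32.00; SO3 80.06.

12.8 g

n(SO2) = 14.80 / 64.06 = 0.2310 mol
n(O2) = 2.552 / 32.00 = 0.07975 mol
n/ν for SO2 = 0.2310/2 = 0.1155
n/ν for O2 = 0.07975/1 = 0.07975
Smallest n/ν is O2 → limiting reagent.
n(SO3) = (2/1) × 0.07975 = 0.1595 mol
mass = 0.1595 × 80.06 = 12.77 g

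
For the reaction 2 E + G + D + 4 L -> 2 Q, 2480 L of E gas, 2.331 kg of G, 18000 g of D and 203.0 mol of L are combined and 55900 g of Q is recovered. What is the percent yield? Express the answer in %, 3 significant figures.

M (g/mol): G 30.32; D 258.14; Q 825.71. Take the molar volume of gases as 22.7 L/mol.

66.7 %

n(E) = 2480 / 22.7 = 109.3 mol
n(G) = 2.331×1000 / 30.32 = 76.88 mol
n(D) = 18000 / 258.14 = 69.73 mol
n(L) = 203.0 mol
n/ν → E: 54.65, G: 76.88, D: 69.73, L: 50.75; L is limiting.
theoretical n(Q) = (2/4) × 203.0 = 101.5 mol → 83810 g
% yield = 55900 / 83810 × 100 = 66.70 %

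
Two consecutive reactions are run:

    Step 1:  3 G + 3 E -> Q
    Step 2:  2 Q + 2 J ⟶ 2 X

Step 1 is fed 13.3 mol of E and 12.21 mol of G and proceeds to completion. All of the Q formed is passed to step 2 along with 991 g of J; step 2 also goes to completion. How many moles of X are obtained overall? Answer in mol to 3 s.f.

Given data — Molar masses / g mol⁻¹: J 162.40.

4.07 mol

Step 1:
n(E) = 13.30 mol
n(G) = 12.21 mol
n/ν → E: 4.433, G: 4.070; G is limiting.
n(Q) produced = (1/3) × 12.21 = 4.070 mol
Step 2:
n(Q) available = 4.070 mol
n(J) = 991.0 / 162.40 = 6.102 mol
n/ν → Q: 2.035, J: 3.051; Q is limiting.
n(X) = (2/2) × 4.070 = 4.070 mol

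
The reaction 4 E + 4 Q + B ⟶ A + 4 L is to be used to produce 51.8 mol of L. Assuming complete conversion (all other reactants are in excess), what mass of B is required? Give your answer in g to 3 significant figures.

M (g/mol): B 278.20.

3600 g

n(L) = 51.80 mol
n(B) = (1/4) × 51.80 = 12.95 mol
mass = 12.95 × 278.20 = 3603 g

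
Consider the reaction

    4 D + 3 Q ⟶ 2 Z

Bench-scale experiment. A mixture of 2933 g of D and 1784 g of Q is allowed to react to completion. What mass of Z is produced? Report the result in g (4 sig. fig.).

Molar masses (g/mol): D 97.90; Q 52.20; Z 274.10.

4106 g

n(D) = 2933 / 97.90 = 29.96 mol
n(Q) = 1784 / 52.20 = 34.18 mol
n/ν for D = 29.96/4 = 7.490
n/ν for Q = 34.18/3 = 11.39
Smallest n/ν is D → limiting reagent.
n(Z) = (2/4) × 29.96 = 14.98 mol
mass = 14.98 × 274.10 = 4106 g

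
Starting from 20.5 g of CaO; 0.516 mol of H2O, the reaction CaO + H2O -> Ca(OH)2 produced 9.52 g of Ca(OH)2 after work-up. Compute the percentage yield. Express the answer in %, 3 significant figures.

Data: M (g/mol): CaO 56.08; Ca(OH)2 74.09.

n(CaO) = 20.50 / 56.08 = 0.3655 mol
n(H2O) = 0.5160 mol
n/ν → CaO: 0.3655, H2O: 0.5160; CaO is limiting.
theoretical n(Ca(OH)2) = (1/1) × 0.3655 = 0.3655 mol → 27.08 g
% yield = 9.52 / 27.08 × 100 = 35.16 %

35.2 %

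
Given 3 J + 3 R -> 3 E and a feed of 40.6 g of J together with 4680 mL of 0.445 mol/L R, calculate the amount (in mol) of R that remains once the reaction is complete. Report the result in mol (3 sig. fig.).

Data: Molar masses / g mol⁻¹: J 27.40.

0.601 mol

n(J) = 40.60 / 27.40 = 1.482 mol
n(R) = 0.445 × 4680/1000 = 2.083 mol
n/ν for J = 1.482/3 = 0.4940
n/ν for R = 2.083/3 = 0.6943
Smallest n/ν is J → limiting reagent.
R consumed = (3/3) × 1.482 = 1.482 mol
R remaining = 2.083 − 1.482 = 0.6010 mol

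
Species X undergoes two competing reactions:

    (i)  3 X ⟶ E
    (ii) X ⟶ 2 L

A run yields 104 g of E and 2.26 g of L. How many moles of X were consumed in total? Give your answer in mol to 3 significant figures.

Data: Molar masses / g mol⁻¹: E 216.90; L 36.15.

n(E) = 104 / 216.90 = 0.4795 mol
n(L) = 2.26 / 36.15 = 0.06252 mol
n(X) via (i) = (3/1)×0.4795 = 1.439 mol
n(X) via (ii) = (1/2)×0.06252 = 0.03126 mol
total n(X) = 1.439 + 0.03126 = 1.470 mol

1.47 mol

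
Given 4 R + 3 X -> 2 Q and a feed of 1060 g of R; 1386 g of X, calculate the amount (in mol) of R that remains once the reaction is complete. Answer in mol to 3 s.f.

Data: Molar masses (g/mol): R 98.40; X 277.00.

4.10 mol

n(R) = 1060 / 98.40 = 10.77 mol
n(X) = 1386 / 277.00 = 5.004 mol
n/ν for R = 10.77/4 = 2.693
n/ν for X = 5.004/3 = 1.668
Smallest n/ν is X → limiting reagent.
R consumed = (4/3) × 5.004 = 6.672 mol
R remaining = 10.77 − 6.672 = 4.098 mol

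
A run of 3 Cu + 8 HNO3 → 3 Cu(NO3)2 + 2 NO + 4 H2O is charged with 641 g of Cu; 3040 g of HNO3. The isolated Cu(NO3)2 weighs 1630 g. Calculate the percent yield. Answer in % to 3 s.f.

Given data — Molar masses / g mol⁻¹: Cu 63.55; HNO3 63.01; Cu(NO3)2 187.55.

86.2 %

n(Cu) = 641.0 / 63.55 = 10.09 mol
n(HNO3) = 3040 / 63.01 = 48.25 mol
n/ν for Cu = 10.09/3 = 3.363
n/ν for HNO3 = 48.25/8 = 6.031
Smallest n/ν is Cu → limiting reagent.
theoretical n(Cu(NO3)2) = (3/3) × 10.09 = 10.09 mol → 1892 g
% yield = 1630 / 1892 × 100 = 86.15 %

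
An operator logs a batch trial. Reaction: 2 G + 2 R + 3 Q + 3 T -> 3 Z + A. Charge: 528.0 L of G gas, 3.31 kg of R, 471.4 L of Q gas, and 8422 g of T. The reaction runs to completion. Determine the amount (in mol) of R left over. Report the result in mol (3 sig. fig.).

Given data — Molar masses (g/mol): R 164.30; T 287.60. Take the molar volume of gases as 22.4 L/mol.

6.12 mol

n(G) = 528.0 / 22.4 = 23.57 mol
n(R) = 3.310×1000 / 164.30 = 20.15 mol
n(Q) = 471.4 / 22.4 = 21.04 mol
n(T) = 8422 / 287.60 = 29.28 mol
n/ν → G: 11.79, R: 10.08, Q: 7.013, T: 9.760; Q is limiting.
R consumed = (2/3) × 21.04 = 14.03 mol
R remaining = 20.15 − 14.03 = 6.120 mol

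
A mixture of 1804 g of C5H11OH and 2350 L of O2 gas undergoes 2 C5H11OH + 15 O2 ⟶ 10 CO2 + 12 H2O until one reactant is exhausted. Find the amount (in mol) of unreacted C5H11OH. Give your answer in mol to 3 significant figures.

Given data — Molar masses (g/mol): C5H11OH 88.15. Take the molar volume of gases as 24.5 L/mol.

7.68 mol

n(C5H11OH) = 1804 / 88.15 = 20.47 mol
n(O2) = 2350 / 24.5 = 95.92 mol
n/ν → C5H11OH: 10.24, O2: 6.395; O2 is limiting.
C5H11OH consumed = (2/15) × 95.92 = 12.79 mol
C5H11OH remaining = 20.47 − 12.79 = 7.680 mol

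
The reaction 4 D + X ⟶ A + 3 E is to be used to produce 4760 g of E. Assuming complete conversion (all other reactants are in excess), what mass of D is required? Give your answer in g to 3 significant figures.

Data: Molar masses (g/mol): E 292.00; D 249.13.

n(E) = 4760 / 292.00 = 16.30 mol
n(D) = (4/3) × 16.30 = 21.73 mol
mass = 21.73 × 249.13 = 5414 g

5410 g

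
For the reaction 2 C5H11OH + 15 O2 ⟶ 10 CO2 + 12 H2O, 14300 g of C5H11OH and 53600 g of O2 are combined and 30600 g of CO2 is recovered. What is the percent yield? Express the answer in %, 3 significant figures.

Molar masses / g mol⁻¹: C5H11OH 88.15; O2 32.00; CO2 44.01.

n(C5H11OH) = 14300 / 88.15 = 162.2 mol
n(O2) = 53600 / 32.00 = 1675 mol
n/ν for C5H11OH = 162.2/2 = 81.10
n/ν for O2 = 1675/15 = 111.7
Smallest n/ν is C5H11OH → limiting reagent.
theoretical n(CO2) = (10/2) × 162.2 = 811.0 mol → 35690 g
% yield = 30600 / 35690 × 100 = 85.74 %

85.7 %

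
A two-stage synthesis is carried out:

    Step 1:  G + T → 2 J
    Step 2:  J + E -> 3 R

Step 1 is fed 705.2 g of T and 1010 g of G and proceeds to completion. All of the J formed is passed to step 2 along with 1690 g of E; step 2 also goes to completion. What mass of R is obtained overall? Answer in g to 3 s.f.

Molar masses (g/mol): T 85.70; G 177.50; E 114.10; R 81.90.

2800 g

Step 1:
n(T) = 705.2 / 85.70 = 8.229 mol
n(G) = 1010 / 177.50 = 5.690 mol
n/ν → T: 8.229, G: 5.690; G is limiting.
n(J) produced = (2/1) × 5.690 = 11.38 mol
Step 2:
n(J) available = 11.38 mol
n(E) = 1690 / 114.10 = 14.81 mol
n/ν → J: 11.38, E: 14.81; J is limiting.
n(R) = (3/1) × 11.38 = 34.14 mol
mass = 34.14 × 81.90 = 2796 g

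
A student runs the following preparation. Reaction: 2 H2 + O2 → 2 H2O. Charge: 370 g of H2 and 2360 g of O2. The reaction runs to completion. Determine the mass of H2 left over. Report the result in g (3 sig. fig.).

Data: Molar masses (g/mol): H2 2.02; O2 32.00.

n(H2) = 370.0 / 2.02 = 183.2 mol
n(O2) = 2360 / 32.00 = 73.75 mol
n/ν for H2 = 183.2/2 = 91.60
n/ν for O2 = 73.75/1 = 73.75
Smallest n/ν is O2 → limiting reagent.
H2 consumed = (2/1) × 73.75 = 147.5 mol
H2 remaining = 183.2 − 147.5 = 35.70 mol
mass = 35.70 × 2.02 = 72.11 g

72.1 g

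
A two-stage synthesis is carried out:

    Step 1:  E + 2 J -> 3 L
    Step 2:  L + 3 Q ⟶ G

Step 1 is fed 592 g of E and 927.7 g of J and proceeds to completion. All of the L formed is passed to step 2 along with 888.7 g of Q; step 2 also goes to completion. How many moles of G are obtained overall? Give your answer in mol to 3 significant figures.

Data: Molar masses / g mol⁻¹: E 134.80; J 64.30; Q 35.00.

Step 1:
n(E) = 592.0 / 134.80 = 4.392 mol
n(J) = 927.7 / 64.30 = 14.43 mol
n/ν for E = 4.392/1 = 4.392
n/ν for J = 14.43/2 = 7.215
Smallest n/ν is E → limiting reagent.
n(L) produced = (3/1) × 4.392 = 13.18 mol
Step 2:
n(L) available = 13.18 mol
n(Q) = 888.7 / 35.00 = 25.39 mol
n/ν for L = 13.18/1 = 13.18
n/ν for Q = 25.39/3 = 8.463
Smallest n/ν is Q → limiting reagent.
n(G) = (1/3) × 25.39 = 8.463 mol

8.46 mol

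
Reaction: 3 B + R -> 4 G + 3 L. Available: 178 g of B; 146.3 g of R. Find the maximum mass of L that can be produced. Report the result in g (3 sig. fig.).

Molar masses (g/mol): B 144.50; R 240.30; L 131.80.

n(B) = 178.0 / 144.50 = 1.232 mol
n(R) = 146.3 / 240.30 = 0.6088 mol
n/ν → B: 0.4107, R: 0.6088; B is limiting.
n(L) = (3/3) × 1.232 = 1.232 mol
mass = 1.232 × 131.80 = 162.4 g

162 g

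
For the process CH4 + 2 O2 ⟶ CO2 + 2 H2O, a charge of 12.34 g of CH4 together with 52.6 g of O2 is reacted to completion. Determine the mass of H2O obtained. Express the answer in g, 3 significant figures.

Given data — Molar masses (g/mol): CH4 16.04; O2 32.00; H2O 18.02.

n(CH4) = 12.34 / 16.04 = 0.7693 mol
n(O2) = 52.60 / 32.00 = 1.644 mol
n/ν for CH4 = 0.7693/1 = 0.7693
n/ν for O2 = 1.644/2 = 0.8220
Smallest n/ν is CH4 → limiting reagent.
n(H2O) = (2/1) × 0.7693 = 1.539 mol
mass = 1.539 × 18.02 = 27.73 g

27.7 g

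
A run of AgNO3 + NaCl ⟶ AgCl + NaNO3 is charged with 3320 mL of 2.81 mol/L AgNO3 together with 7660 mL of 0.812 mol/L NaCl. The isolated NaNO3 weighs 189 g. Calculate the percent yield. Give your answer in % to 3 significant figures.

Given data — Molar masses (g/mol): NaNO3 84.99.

n(AgNO3) = 2.81 × 3320/1000 = 9.329 mol
n(NaCl) = 0.812 × 7660/1000 = 6.220 mol
n/ν for AgNO3 = 9.329/1 = 9.329
n/ν for NaCl = 6.220/1 = 6.220
Smallest n/ν is NaCl → limiting reagent.
theoretical n(NaNO3) = (1/1) × 6.220 = 6.220 mol → 528.6 g
% yield = 189 / 528.6 × 100 = 35.75 %

35.8 %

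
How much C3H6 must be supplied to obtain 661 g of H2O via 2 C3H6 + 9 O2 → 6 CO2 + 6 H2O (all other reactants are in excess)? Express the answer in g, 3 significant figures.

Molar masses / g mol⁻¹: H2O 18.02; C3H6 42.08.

515 g

n(H2O) = 661 / 18.02 = 36.68 mol
n(C3H6) = (2/6) × 36.68 = 12.23 mol
mass = 12.23 × 42.08 = 514.6 g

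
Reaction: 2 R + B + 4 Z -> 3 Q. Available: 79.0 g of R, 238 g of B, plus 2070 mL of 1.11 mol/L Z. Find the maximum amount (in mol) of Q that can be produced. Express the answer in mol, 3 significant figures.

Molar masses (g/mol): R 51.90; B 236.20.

1.72 mol

n(R) = 79.00 / 51.90 = 1.522 mol
n(B) = 238.0 / 236.20 = 1.008 mol
n(Z) = 1.11 × 2070/1000 = 2.298 mol
n/ν → R: 0.7610, B: 1.008, Z: 0.5745; Z is limiting.
n(Q) = (3/4) × 2.298 = 1.724 mol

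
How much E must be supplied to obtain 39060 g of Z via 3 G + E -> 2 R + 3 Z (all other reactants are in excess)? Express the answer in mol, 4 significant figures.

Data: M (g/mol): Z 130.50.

99.77 mol

n(Z) = 39060 / 130.50 = 299.3 mol
n(E) = (1/3) × 299.3 = 99.77 mol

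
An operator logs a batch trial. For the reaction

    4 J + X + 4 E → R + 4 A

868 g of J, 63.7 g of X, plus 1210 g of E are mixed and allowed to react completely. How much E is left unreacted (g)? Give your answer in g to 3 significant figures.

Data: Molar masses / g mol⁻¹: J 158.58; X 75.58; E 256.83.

n(J) = 868.0 / 158.58 = 5.474 mol
n(X) = 63.70 / 75.58 = 0.8428 mol
n(E) = 1210 / 256.83 = 4.711 mol
n/ν for J = 5.474/4 = 1.369
n/ν for X = 0.8428/1 = 0.8428
n/ν for E = 4.711/4 = 1.178
Smallest n/ν is X → limiting reagent.
E consumed = (4/1) × 0.8428 = 3.371 mol
E remaining = 4.711 − 3.371 = 1.340 mol
mass = 1.340 × 256.83 = 344.2 g

344 g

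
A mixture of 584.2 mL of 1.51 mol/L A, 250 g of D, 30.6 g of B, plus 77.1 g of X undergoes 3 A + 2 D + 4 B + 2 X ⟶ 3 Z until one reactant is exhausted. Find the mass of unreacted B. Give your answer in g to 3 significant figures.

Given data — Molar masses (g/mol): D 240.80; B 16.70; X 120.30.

n(A) = 1.51 × 584.2/1000 = 0.8821 mol
n(D) = 250.0 / 240.80 = 1.038 mol
n(B) = 30.60 / 16.70 = 1.832 mol
n(X) = 77.10 / 120.30 = 0.6409 mol
n/ν for A = 0.8821/3 = 0.2940
n/ν for D = 1.038/2 = 0.5190
n/ν for B = 1.832/4 = 0.4580
n/ν for X = 0.6409/2 = 0.3205
Smallest n/ν is A → limiting reagent.
B consumed = (4/3) × 0.8821 = 1.176 mol
B remaining = 1.832 − 1.176 = 0.6560 mol
mass = 0.6560 × 16.70 = 10.96 g

11.0 g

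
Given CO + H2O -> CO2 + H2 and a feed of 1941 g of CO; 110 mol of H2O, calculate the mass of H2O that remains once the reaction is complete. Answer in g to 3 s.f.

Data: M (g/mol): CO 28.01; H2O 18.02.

733 g

n(CO) = 1941 / 28.01 = 69.30 mol
n(H2O) = 110.0 mol
n/ν for CO = 69.30/1 = 69.30
n/ν for H2O = 110.0/1 = 110.0
Smallest n/ν is CO → limiting reagent.
H2O consumed = (1/1) × 69.30 = 69.30 mol
H2O remaining = 110.0 − 69.30 = 40.70 mol
mass = 40.70 × 18.02 = 733.4 g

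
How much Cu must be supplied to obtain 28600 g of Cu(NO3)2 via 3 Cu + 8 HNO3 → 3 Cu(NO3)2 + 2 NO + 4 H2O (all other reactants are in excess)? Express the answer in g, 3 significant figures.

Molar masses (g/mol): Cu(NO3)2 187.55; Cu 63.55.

9690 g

n(Cu(NO3)2) = 28600 / 187.55 = 152.5 mol
n(Cu) = (3/3) × 152.5 = 152.5 mol
mass = 152.5 × 63.55 = 9691 g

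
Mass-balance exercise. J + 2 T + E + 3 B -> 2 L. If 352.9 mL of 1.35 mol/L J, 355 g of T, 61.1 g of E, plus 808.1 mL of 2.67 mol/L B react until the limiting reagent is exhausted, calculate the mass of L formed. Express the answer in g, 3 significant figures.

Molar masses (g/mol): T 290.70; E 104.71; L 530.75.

n(J) = 1.35 × 352.9/1000 = 0.4764 mol
n(T) = 355.0 / 290.70 = 1.221 mol
n(E) = 61.10 / 104.71 = 0.5835 mol
n(B) = 2.67 × 808.1/1000 = 2.158 mol
n/ν → J: 0.4764, T: 0.6105, E: 0.5835, B: 0.7193; J is limiting.
n(L) = (2/1) × 0.4764 = 0.9528 mol
mass = 0.9528 × 530.75 = 505.7 g

506 g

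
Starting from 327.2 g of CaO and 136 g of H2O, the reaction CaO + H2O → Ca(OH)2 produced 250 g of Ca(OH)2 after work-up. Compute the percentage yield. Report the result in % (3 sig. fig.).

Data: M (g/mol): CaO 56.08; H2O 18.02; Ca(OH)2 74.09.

57.8 %

n(CaO) = 327.2 / 56.08 = 5.835 mol
n(H2O) = 136.0 / 18.02 = 7.547 mol
n/ν for CaO = 5.835/1 = 5.835
n/ν for H2O = 7.547/1 = 7.547
Smallest n/ν is CaO → limiting reagent.
theoretical n(Ca(OH)2) = (1/1) × 5.835 = 5.835 mol → 432.3 g
% yield = 250 / 432.3 × 100 = 57.83 %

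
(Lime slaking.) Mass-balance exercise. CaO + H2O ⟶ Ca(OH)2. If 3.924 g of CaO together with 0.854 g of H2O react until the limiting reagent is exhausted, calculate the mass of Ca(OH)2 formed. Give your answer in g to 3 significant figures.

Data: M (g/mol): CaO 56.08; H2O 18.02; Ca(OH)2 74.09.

3.51 g

n(CaO) = 3.924 / 56.08 = 0.06997 mol
n(H2O) = 0.8540 / 18.02 = 0.04739 mol
n/ν for CaO = 0.06997/1 = 0.06997
n/ν for H2O = 0.04739/1 = 0.04739
Smallest n/ν is H2O → limiting reagent.
n(Ca(OH)2) = (1/1) × 0.04739 = 0.04739 mol
mass = 0.04739 × 74.09 = 3.511 g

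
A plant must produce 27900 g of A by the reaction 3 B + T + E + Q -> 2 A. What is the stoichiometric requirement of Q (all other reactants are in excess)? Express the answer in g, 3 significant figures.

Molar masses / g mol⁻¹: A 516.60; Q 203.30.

n(A) = 27900 / 516.60 = 54.01 mol
n(Q) = (1/2) × 54.01 = 27.01 mol
mass = 27.01 × 203.30 = 5491 g

5490 g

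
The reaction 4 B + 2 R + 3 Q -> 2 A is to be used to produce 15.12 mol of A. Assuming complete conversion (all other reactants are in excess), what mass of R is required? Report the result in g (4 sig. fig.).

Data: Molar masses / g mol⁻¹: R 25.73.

n(A) = 15.12 mol
n(R) = (2/2) × 15.12 = 15.12 mol
mass = 15.12 × 25.73 = 389.0 g

389.0 g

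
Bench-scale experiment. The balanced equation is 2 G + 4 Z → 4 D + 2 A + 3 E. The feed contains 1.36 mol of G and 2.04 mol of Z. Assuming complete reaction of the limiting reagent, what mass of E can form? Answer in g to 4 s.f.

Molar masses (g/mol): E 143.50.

n(G) = 1.360 mol
n(Z) = 2.040 mol
n/ν for G = 1.360/2 = 0.6800
n/ν for Z = 2.040/4 = 0.5100
Smallest n/ν is Z → limiting reagent.
n(E) = (3/4) × 2.040 = 1.530 mol
mass = 1.530 × 143.50 = 219.6 g

219.6 g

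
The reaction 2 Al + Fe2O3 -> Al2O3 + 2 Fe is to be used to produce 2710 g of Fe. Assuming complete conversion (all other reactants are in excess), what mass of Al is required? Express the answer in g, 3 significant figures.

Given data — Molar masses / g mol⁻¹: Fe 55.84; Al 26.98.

n(Fe) = 2710 / 55.84 = 48.53 mol
n(Al) = (2/2) × 48.53 = 48.53 mol
mass = 48.53 × 26.98 = 1309 g

1310 g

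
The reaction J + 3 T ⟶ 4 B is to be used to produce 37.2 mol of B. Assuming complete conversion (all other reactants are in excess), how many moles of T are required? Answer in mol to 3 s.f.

27.9 mol

n(B) = 37.20 mol
n(T) = (3/4) × 37.20 = 27.90 mol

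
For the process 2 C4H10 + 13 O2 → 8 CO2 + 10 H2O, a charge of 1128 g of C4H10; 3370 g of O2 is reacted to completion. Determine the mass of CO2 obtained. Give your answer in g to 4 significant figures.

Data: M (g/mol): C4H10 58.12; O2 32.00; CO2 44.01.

2852 g

n(C4H10) = 1128 / 58.12 = 19.41 mol
n(O2) = 3370 / 32.00 = 105.3 mol
n/ν for C4H10 = 19.41/2 = 9.705
n/ν for O2 = 105.3/13 = 8.100
Smallest n/ν is O2 → limiting reagent.
n(CO2) = (8/13) × 105.3 = 64.80 mol
mass = 64.80 × 44.01 = 2852 g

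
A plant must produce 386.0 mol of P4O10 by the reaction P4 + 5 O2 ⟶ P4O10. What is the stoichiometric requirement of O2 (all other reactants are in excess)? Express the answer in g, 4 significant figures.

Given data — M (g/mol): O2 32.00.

61760 g

n(P4O10) = 386.0 mol
n(O2) = (5/1) × 386.0 = 1930 mol
mass = 1930 × 32.00 = 61760 g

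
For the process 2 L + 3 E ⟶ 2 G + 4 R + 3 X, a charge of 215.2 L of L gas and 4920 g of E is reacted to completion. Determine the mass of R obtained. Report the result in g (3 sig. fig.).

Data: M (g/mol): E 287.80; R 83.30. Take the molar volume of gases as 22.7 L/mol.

1580 g

n(L) = 215.2 / 22.7 = 9.480 mol
n(E) = 4920 / 287.80 = 17.10 mol
n/ν for L = 9.480/2 = 4.740
n/ν for E = 17.10/3 = 5.700
Smallest n/ν is L → limiting reagent.
n(R) = (4/2) × 9.480 = 18.96 mol
mass = 18.96 × 83.30 = 1579 g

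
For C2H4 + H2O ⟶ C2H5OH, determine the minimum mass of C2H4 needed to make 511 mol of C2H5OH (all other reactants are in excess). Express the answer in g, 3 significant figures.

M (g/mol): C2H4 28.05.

n(C2H5OH) = 511.0 mol
n(C2H4) = (1/1) × 511.0 = 511.0 mol
mass = 511.0 × 28.05 = 14330 g

14300 g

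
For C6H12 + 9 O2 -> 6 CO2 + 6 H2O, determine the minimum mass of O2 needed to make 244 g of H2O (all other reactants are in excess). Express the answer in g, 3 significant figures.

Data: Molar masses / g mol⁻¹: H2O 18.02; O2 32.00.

n(H2O) = 244 / 18.02 = 13.54 mol
n(O2) = (9/6) × 13.54 = 20.31 mol
mass = 20.31 × 32.00 = 649.9 g

650 g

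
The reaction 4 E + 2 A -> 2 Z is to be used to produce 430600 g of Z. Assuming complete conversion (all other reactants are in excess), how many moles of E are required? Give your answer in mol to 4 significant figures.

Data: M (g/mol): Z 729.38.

n(Z) = 430600 / 729.38 = 590.4 mol
n(E) = (4/2) × 590.4 = 1181 mol

1181 mol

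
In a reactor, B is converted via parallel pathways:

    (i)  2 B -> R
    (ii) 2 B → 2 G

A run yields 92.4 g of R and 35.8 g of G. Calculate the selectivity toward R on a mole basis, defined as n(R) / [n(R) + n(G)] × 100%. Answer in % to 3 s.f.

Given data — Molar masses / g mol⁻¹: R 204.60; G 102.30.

n(R) = 92.4 / 204.60 = 0.4516 mol
n(G) = 35.8 / 102.30 = 0.3500 mol
selectivity = 0.4516/(0.4516+0.3500) × 100 = 56.34 %

56.3 %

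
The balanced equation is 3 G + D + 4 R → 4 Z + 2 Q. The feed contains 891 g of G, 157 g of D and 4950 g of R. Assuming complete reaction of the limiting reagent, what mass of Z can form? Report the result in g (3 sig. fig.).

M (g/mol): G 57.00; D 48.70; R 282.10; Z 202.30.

n(G) = 891.0 / 57.00 = 15.63 mol
n(D) = 157.0 / 48.70 = 3.224 mol
n(R) = 4950 / 282.10 = 17.55 mol
n/ν for G = 15.63/3 = 5.210
n/ν for D = 3.224/1 = 3.224
n/ν for R = 17.55/4 = 4.388
Smallest n/ν is D → limiting reagent.
n(Z) = (4/1) × 3.224 = 12.90 mol
mass = 12.90 × 202.30 = 2610 g

2610 g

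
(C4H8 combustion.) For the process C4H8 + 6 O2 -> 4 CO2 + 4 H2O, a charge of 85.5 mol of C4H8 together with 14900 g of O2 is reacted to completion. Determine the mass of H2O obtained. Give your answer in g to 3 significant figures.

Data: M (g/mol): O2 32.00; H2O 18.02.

n(C4H8) = 85.50 mol
n(O2) = 14900 / 32.00 = 465.6 mol
n/ν for C4H8 = 85.50/1 = 85.50
n/ν for O2 = 465.6/6 = 77.60
Smallest n/ν is O2 → limiting reagent.
n(H2O) = (4/6) × 465.6 = 310.4 mol
mass = 310.4 × 18.02 = 5593 g

5590 g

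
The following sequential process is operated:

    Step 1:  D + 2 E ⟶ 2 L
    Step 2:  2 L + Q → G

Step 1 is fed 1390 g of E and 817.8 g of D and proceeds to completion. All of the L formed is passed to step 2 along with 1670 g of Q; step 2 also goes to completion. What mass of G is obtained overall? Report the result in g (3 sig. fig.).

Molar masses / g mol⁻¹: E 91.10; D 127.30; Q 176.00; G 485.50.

Step 1:
n(E) = 1390 / 91.10 = 15.26 mol
n(D) = 817.8 / 127.30 = 6.424 mol
n/ν for E = 15.26/2 = 7.630
n/ν for D = 6.424/1 = 6.424
Smallest n/ν is D → limiting reagent.
n(L) produced = (2/1) × 6.424 = 12.85 mol
Step 2:
n(L) available = 12.85 mol
n(Q) = 1670 / 176.00 = 9.489 mol
n/ν for L = 12.85/2 = 6.425
n/ν for Q = 9.489/1 = 9.489
Smallest n/ν is L → limiting reagent.
n(G) = (1/2) × 12.85 = 6.425 mol
mass = 6.425 × 485.50 = 3119 g

3120 g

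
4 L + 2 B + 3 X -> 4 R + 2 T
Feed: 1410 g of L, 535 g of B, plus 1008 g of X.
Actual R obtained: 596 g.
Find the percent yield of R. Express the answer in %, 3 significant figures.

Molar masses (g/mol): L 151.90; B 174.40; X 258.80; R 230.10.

n(L) = 1410 / 151.90 = 9.282 mol
n(B) = 535.0 / 174.40 = 3.068 mol
n(X) = 1008 / 258.80 = 3.895 mol
n/ν → L: 2.321, B: 1.534, X: 1.298; X is limiting.
theoretical n(R) = (4/3) × 3.895 = 5.193 mol → 1195 g
% yield = 596 / 1195 × 100 = 49.87 %

49.9 %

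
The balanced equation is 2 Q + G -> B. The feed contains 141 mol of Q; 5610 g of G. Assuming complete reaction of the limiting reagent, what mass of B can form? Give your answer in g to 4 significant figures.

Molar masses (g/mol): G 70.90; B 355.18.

n(Q) = 141.0 mol
n(G) = 5610 / 70.90 = 79.13 mol
n/ν → Q: 70.50, G: 79.13; Q is limiting.
n(B) = (1/2) × 141.0 = 70.50 mol
mass = 70.50 × 355.18 = 25040 g

25040 g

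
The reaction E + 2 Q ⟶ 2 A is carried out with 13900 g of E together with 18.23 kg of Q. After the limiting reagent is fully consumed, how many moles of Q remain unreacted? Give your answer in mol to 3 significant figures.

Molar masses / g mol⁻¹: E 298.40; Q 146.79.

31.0 mol

n(E) = 13900 / 298.40 = 46.58 mol
n(Q) = 18.23×1000 / 146.79 = 124.2 mol
n/ν for E = 46.58/1 = 46.58
n/ν for Q = 124.2/2 = 62.10
Smallest n/ν is E → limiting reagent.
Q consumed = (2/1) × 46.58 = 93.16 mol
Q remaining = 124.2 − 93.16 = 31.04 mol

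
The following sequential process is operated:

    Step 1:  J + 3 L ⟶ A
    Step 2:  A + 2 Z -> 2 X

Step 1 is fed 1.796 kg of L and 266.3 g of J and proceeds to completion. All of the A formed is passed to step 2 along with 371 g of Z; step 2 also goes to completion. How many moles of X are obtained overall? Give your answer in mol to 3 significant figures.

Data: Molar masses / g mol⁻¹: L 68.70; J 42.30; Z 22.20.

Step 1:
n(L) = 1.796×1000 / 68.70 = 26.14 mol
n(J) = 266.3 / 42.30 = 6.296 mol
n/ν for L = 26.14/3 = 8.713
n/ν for J = 6.296/1 = 6.296
Smallest n/ν is J → limiting reagent.
n(A) produced = (1/1) × 6.296 = 6.296 mol
Step 2:
n(A) available = 6.296 mol
n(Z) = 371.0 / 22.20 = 16.71 mol
n/ν for A = 6.296/1 = 6.296
n/ν for Z = 16.71/2 = 8.355
Smallest n/ν is A → limiting reagent.
n(X) = (2/1) × 6.296 = 12.59 mol

12.6 mol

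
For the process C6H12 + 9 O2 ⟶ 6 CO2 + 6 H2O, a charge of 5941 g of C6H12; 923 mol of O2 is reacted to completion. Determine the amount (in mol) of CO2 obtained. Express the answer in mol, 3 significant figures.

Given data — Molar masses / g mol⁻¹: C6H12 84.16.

424 mol

n(C6H12) = 5941 / 84.16 = 70.59 mol
n(O2) = 923.0 mol
n/ν for C6H12 = 70.59/1 = 70.59
n/ν for O2 = 923.0/9 = 102.6
Smallest n/ν is C6H12 → limiting reagent.
n(CO2) = (6/1) × 70.59 = 423.5 mol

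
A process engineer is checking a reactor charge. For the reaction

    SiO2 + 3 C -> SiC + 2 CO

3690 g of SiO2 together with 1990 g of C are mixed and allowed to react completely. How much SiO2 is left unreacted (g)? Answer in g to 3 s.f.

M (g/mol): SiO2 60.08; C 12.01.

n(SiO2) = 3690 / 60.08 = 61.42 mol
n(C) = 1990 / 12.01 = 165.7 mol
n/ν → SiO2: 61.42, C: 55.23; C is limiting.
SiO2 consumed = (1/3) × 165.7 = 55.23 mol
SiO2 remaining = 61.42 − 55.23 = 6.190 mol
mass = 6.190 × 60.08 = 371.9 g

372 g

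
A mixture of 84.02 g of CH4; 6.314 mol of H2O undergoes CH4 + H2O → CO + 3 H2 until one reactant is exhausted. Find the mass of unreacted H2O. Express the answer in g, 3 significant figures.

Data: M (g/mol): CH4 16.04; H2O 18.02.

19.4 g

n(CH4) = 84.02 / 16.04 = 5.238 mol
n(H2O) = 6.314 mol
n/ν for CH4 = 5.238/1 = 5.238
n/ν for H2O = 6.314/1 = 6.314
Smallest n/ν is CH4 → limiting reagent.
H2O consumed = (1/1) × 5.238 = 5.238 mol
H2O remaining = 6.314 − 5.238 = 1.076 mol
mass = 1.076 × 18.02 = 19.39 g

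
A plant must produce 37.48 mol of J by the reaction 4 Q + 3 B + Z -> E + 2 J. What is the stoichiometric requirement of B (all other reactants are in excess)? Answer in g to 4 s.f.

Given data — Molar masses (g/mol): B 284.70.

n(J) = 37.48 mol
n(B) = (3/2) × 37.48 = 56.22 mol
mass = 56.22 × 284.70 = 16010 g

16010 g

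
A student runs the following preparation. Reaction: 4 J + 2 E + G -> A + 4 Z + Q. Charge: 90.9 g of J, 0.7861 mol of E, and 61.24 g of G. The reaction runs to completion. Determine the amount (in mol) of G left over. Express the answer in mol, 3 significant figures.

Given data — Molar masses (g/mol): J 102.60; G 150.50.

0.185 mol

n(J) = 90.90 / 102.60 = 0.8860 mol
n(E) = 0.7861 mol
n(G) = 61.24 / 150.50 = 0.4069 mol
n/ν for J = 0.8860/4 = 0.2215
n/ν for E = 0.7861/2 = 0.3931
n/ν for G = 0.4069/1 = 0.4069
Smallest n/ν is J → limiting reagent.
G consumed = (1/4) × 0.8860 = 0.2215 mol
G remaining = 0.4069 − 0.2215 = 0.1854 mol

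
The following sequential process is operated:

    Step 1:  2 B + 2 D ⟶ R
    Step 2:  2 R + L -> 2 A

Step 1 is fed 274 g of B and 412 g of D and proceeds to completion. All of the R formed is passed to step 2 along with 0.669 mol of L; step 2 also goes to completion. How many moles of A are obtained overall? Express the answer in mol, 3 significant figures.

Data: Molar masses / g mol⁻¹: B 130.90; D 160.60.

Step 1:
n(B) = 274.0 / 130.90 = 2.093 mol
n(D) = 412.0 / 160.60 = 2.565 mol
n/ν for B = 2.093/2 = 1.047
n/ν for D = 2.565/2 = 1.283
Smallest n/ν is B → limiting reagent.
n(R) produced = (1/2) × 2.093 = 1.047 mol
Step 2:
n(R) available = 1.047 mol
n(L) = 0.6690 mol
n/ν for R = 1.047/2 = 0.5235
n/ν for L = 0.6690/1 = 0.6690
Smallest n/ν is R → limiting reagent.
n(A) = (2/2) × 1.047 = 1.047 mol

1.05 mol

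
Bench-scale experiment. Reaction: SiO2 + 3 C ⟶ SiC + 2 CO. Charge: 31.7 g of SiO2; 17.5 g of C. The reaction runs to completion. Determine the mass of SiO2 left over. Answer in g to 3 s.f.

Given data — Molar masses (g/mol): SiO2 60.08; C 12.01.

n(SiO2) = 31.70 / 60.08 = 0.5276 mol
n(C) = 17.50 / 12.01 = 1.457 mol
n/ν → SiO2: 0.5276, C: 0.4857; C is limiting.
SiO2 consumed = (1/3) × 1.457 = 0.4857 mol
SiO2 remaining = 0.5276 − 0.4857 = 0.04190 mol
mass = 0.04190 × 60.08 = 2.517 g

2.52 g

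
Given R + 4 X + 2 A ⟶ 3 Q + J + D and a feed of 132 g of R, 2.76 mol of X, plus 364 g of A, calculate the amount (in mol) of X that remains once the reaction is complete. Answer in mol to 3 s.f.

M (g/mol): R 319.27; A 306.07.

n(R) = 132.0 / 319.27 = 0.4134 mol
n(X) = 2.760 mol
n(A) = 364.0 / 306.07 = 1.189 mol
n/ν for R = 0.4134/1 = 0.4134
n/ν for X = 2.760/4 = 0.6900
n/ν for A = 1.189/2 = 0.5945
Smallest n/ν is R → limiting reagent.
X consumed = (4/1) × 0.4134 = 1.654 mol
X remaining = 2.760 − 1.654 = 1.106 mol

1.11 mol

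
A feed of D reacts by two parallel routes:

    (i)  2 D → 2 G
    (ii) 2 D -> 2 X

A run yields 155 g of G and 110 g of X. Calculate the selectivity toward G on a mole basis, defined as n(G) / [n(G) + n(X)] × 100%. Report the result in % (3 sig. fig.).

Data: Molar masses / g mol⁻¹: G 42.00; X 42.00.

n(G) = 155 / 42.00 = 3.690 mol
n(X) = 110 / 42.00 = 2.619 mol
selectivity = 3.690/(3.690+2.619) × 100 = 58.49 %

58.5 %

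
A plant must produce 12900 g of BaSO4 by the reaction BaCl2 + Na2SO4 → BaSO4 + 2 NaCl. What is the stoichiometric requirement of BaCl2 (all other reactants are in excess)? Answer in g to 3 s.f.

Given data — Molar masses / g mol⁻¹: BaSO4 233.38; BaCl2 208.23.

n(BaSO4) = 12900 / 233.38 = 55.27 mol
n(BaCl2) = (1/1) × 55.27 = 55.27 mol
mass = 55.27 × 208.23 = 11510 g

11500 g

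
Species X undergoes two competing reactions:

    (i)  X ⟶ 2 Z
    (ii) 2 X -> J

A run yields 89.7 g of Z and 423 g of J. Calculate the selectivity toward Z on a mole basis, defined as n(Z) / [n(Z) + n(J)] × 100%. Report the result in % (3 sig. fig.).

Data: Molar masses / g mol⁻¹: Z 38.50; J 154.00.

n(Z) = 89.7 / 38.50 = 2.330 mol
n(J) = 423 / 154.00 = 2.747 mol
selectivity = 2.330/(2.330+2.747) × 100 = 45.89 %

45.9 %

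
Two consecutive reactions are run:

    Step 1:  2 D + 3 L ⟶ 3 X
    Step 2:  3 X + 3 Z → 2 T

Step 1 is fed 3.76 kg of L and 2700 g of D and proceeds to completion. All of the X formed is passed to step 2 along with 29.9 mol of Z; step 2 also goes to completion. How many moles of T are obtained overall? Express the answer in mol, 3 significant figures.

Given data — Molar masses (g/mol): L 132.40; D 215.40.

12.5 mol

Step 1:
n(L) = 3.760×1000 / 132.40 = 28.40 mol
n(D) = 2700 / 215.40 = 12.53 mol
n/ν for L = 28.40/3 = 9.467
n/ν for D = 12.53/2 = 6.265
Smallest n/ν is D → limiting reagent.
n(X) produced = (3/2) × 12.53 = 18.80 mol
Step 2:
n(X) available = 18.80 mol
n(Z) = 29.90 mol
n/ν for X = 18.80/3 = 6.267
n/ν for Z = 29.90/3 = 9.967
Smallest n/ν is X → limiting reagent.
n(T) = (2/3) × 18.80 = 12.53 mol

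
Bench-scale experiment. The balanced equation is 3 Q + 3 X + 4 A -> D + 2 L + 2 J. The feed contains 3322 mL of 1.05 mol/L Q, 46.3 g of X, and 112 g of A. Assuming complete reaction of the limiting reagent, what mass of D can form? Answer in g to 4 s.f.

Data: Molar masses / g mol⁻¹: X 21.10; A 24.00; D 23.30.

n(Q) = 1.05 × 3322/1000 = 3.488 mol
n(X) = 46.30 / 21.10 = 2.194 mol
n(A) = 112.0 / 24.00 = 4.667 mol
n/ν for Q = 3.488/3 = 1.163
n/ν for X = 2.194/3 = 0.7313
n/ν for A = 4.667/4 = 1.167
Smallest n/ν is X → limiting reagent.
n(D) = (1/3) × 2.194 = 0.7313 mol
mass = 0.7313 × 23.30 = 17.04 g

17.04 g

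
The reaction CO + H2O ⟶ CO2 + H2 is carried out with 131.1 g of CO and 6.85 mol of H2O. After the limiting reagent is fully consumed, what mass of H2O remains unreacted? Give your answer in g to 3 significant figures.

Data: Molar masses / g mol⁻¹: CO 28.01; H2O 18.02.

39.1 g

n(CO) = 131.1 / 28.01 = 4.680 mol
n(H2O) = 6.850 mol
n/ν for CO = 4.680/1 = 4.680
n/ν for H2O = 6.850/1 = 6.850
Smallest n/ν is CO → limiting reagent.
H2O consumed = (1/1) × 4.680 = 4.680 mol
H2O remaining = 6.850 − 4.680 = 2.170 mol
mass = 2.170 × 18.02 = 39.10 g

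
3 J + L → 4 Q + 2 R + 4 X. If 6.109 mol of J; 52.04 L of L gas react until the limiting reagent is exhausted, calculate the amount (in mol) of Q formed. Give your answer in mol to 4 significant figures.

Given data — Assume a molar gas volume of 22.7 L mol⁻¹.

n(J) = 6.109 mol
n(L) = 52.04 / 22.7 = 2.293 mol
n/ν → J: 2.036, L: 2.293; J is limiting.
n(Q) = (4/3) × 6.109 = 8.145 mol

8.145 mol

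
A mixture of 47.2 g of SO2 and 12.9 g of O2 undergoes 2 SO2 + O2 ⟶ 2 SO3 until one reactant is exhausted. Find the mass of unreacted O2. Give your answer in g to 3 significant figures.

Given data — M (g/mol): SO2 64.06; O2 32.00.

n(SO2) = 47.20 / 64.06 = 0.7368 mol
n(O2) = 12.90 / 32.00 = 0.4031 mol
n/ν → SO2: 0.3684, O2: 0.4031; SO2 is limiting.
O2 consumed = (1/2) × 0.7368 = 0.3684 mol
O2 remaining = 0.4031 − 0.3684 = 0.03470 mol
mass = 0.03470 × 32.00 = 1.110 g

1.11 g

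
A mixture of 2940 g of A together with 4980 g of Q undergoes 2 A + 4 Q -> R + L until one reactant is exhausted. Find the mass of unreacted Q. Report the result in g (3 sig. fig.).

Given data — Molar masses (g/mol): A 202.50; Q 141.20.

880 g

n(A) = 2940 / 202.50 = 14.52 mol
n(Q) = 4980 / 141.20 = 35.27 mol
n/ν → A: 7.260, Q: 8.818; A is limiting.
Q consumed = (4/2) × 14.52 = 29.04 mol
Q remaining = 35.27 − 29.04 = 6.230 mol
mass = 6.230 × 141.20 = 879.7 g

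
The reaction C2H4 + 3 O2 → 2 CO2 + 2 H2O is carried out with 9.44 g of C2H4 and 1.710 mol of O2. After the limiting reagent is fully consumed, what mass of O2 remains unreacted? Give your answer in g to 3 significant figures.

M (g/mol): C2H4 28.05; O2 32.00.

22.4 g

n(C2H4) = 9.440 / 28.05 = 0.3365 mol
n(O2) = 1.710 mol
n/ν → C2H4: 0.3365, O2: 0.5700; C2H4 is limiting.
O2 consumed = (3/1) × 0.3365 = 1.010 mol
O2 remaining = 1.710 − 1.010 = 0.7000 mol
mass = 0.7000 × 32.00 = 22.40 g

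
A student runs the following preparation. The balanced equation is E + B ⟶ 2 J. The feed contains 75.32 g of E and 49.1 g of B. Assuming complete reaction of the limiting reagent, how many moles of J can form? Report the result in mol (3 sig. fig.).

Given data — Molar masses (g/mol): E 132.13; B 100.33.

n(E) = 75.32 / 132.13 = 0.5700 mol
n(B) = 49.10 / 100.33 = 0.4894 mol
n/ν for E = 0.5700/1 = 0.5700
n/ν for B = 0.4894/1 = 0.4894
Smallest n/ν is B → limiting reagent.
n(J) = (2/1) × 0.4894 = 0.9788 mol

0.979 mol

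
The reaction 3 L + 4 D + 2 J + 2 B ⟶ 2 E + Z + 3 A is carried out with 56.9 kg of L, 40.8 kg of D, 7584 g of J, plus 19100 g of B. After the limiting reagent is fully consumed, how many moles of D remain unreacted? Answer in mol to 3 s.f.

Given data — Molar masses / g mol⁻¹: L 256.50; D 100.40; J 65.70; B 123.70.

176 mol

n(L) = 56.90×1000 / 256.50 = 221.8 mol
n(D) = 40.80×1000 / 100.40 = 406.4 mol
n(J) = 7584 / 65.70 = 115.4 mol
n(B) = 19100 / 123.70 = 154.4 mol
n/ν for L = 221.8/3 = 73.93
n/ν for D = 406.4/4 = 101.6
n/ν for J = 115.4/2 = 57.70
n/ν for B = 154.4/2 = 77.20
Smallest n/ν is J → limiting reagent.
D consumed = (4/2) × 115.4 = 230.8 mol
D remaining = 406.4 − 230.8 = 175.6 mol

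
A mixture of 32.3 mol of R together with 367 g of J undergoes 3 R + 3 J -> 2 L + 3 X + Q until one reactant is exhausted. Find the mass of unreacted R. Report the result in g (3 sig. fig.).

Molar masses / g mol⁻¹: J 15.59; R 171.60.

1500 g

n(R) = 32.30 mol
n(J) = 367.0 / 15.59 = 23.54 mol
n/ν → R: 10.77, J: 7.847; J is limiting.
R consumed = (3/3) × 23.54 = 23.54 mol
R remaining = 32.30 − 23.54 = 8.760 mol
mass = 8.760 × 171.60 = 1503 g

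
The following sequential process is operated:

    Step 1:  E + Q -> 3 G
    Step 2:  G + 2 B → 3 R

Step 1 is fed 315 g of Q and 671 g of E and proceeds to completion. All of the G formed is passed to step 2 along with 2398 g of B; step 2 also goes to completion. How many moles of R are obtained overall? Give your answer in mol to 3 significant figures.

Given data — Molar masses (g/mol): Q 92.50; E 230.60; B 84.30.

26.2 mol

Step 1:
n(Q) = 315.0 / 92.50 = 3.405 mol
n(E) = 671.0 / 230.60 = 2.910 mol
n/ν → Q: 3.405, E: 2.910; E is limiting.
n(G) produced = (3/1) × 2.910 = 8.730 mol
Step 2:
n(G) available = 8.730 mol
n(B) = 2398 / 84.30 = 28.45 mol
n/ν → G: 8.730, B: 14.23; G is limiting.
n(R) = (3/1) × 8.730 = 26.19 mol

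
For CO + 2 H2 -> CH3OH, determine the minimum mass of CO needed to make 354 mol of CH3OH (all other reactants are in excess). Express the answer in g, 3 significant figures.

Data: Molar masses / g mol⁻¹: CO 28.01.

9920 g

n(CH3OH) = 354.0 mol
n(CO) = (1/1) × 354.0 = 354.0 mol
mass = 354.0 × 28.01 = 9916 g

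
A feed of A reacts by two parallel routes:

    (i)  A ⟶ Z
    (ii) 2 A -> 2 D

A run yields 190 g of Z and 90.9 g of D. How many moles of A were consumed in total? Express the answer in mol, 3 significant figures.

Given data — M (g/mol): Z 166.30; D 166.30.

n(Z) = 190 / 166.30 = 1.143 mol
n(D) = 90.9 / 166.30 = 0.5466 mol
n(A) via (i) = (1/1)×1.143 = 1.143 mol
n(A) via (ii) = (2/2)×0.5466 = 0.5466 mol
total n(A) = 1.143 + 0.5466 = 1.690 mol

1.69 mol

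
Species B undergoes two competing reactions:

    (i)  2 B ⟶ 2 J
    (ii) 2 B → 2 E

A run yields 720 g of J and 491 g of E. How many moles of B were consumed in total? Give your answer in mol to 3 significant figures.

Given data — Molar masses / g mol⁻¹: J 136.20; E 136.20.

n(J) = 720 / 136.20 = 5.286 mol
n(E) = 491 / 136.20 = 3.605 mol
n(B) via (i) = (2/2)×5.286 = 5.286 mol
n(B) via (ii) = (2/2)×3.605 = 3.605 mol
total n(B) = 5.286 + 3.605 = 8.891 mol

8.89 mol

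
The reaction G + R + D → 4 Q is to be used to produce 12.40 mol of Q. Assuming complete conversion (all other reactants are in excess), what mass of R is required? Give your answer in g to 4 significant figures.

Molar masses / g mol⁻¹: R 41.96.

n(Q) = 12.40 mol
n(R) = (1/4) × 12.40 = 3.100 mol
mass = 3.100 × 41.96 = 130.1 g

130.1 g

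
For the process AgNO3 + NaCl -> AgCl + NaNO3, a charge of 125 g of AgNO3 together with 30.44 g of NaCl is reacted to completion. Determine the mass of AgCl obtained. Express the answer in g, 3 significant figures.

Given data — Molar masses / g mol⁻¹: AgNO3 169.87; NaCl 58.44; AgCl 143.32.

74.7 g

n(AgNO3) = 125.0 / 169.87 = 0.7359 mol
n(NaCl) = 30.44 / 58.44 = 0.5209 mol
n/ν for AgNO3 = 0.7359/1 = 0.7359
n/ν for NaCl = 0.5209/1 = 0.5209
Smallest n/ν is NaCl → limiting reagent.
n(AgCl) = (1/1) × 0.5209 = 0.5209 mol
mass = 0.5209 × 143.32 = 74.66 g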